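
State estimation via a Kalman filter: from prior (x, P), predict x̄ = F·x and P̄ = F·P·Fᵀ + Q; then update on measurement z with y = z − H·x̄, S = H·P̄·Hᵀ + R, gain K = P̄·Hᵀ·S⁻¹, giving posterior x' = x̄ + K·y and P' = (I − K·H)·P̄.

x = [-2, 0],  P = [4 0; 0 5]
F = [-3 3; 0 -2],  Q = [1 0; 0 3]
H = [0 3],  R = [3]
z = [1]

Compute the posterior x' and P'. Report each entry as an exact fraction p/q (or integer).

x̄ = F·x = [6, 0]
P̄ = F·P·Fᵀ + Q = [82 -30; -30 23]
y = z − H·x̄ = [1]
S = H·P̄·Hᵀ + R = [210]
K = P̄·Hᵀ·S⁻¹ = [-3/7; 23/70]
x' = x̄ + K·y = [39/7, 23/70]
P' = (I − K·H)·P̄ = [304/7 -3/7; -3/7 23/70]

x' = [39/7, 23/70]
P' = [304/7 -3/7; -3/7 23/70]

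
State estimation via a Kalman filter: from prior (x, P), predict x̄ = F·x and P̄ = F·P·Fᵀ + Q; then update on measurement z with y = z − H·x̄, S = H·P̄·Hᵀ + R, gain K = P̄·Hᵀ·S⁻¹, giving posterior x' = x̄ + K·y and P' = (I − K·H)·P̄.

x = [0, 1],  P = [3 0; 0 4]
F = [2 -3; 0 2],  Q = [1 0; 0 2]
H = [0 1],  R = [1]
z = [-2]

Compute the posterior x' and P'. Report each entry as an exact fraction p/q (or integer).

x̄ = F·x = [-3, 2]
P̄ = F·P·Fᵀ + Q = [49 -24; -24 18]
y = z − H·x̄ = [-4]
S = H·P̄·Hᵀ + R = [19]
K = P̄·Hᵀ·S⁻¹ = [-24/19; 18/19]
x' = x̄ + K·y = [39/19, -34/19]
P' = (I − K·H)·P̄ = [355/19 -24/19; -24/19 18/19]

x' = [39/19, -34/19]
P' = [355/19 -24/19; -24/19 18/19]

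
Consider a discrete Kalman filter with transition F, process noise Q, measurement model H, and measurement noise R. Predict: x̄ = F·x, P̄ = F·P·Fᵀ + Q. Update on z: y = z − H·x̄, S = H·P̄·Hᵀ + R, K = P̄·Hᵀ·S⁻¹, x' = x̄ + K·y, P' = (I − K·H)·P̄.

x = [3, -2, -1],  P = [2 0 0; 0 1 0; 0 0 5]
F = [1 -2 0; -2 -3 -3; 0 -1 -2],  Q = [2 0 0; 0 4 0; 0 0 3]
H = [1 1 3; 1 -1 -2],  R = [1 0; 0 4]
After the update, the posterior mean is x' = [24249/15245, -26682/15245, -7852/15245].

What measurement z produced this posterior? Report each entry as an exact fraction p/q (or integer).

x̄ = F·x = [7, 3, 4]
P̄ = F·P·Fᵀ + Q = [8 2 2; 2 66 33; 2 33 24]
S = H·P̄·Hᵀ + R = [505 -365; -365 294]
K = P̄·Hᵀ·S⁻¹ = [5434/15245 1370/3049; 1648/15245 -939/3049; 2623/15245 -168/3049]
x' − x̄ = [-82466/15245, -72417/15245, -68832/15245] = K·y
y = (KᵀK)⁻¹·Kᵀ·(x' − x̄) = [-24, 7]
z = y + H·x̄ = [-24, 7] + [22, -4] = [-2, 3]

z = [-2, 3]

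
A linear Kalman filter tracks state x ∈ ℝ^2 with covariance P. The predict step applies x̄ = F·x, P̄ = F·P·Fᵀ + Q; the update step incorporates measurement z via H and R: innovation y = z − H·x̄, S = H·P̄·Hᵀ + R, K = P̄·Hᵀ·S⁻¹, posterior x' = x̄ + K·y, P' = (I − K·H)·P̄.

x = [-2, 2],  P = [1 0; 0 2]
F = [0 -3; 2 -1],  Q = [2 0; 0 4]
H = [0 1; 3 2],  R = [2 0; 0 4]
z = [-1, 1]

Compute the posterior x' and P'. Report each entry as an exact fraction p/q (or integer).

x' = [567/527, -678/527]
P' = [532/527 -480/527; -480/527 758/527]

x̄ = F·x = [-6, -6]
P̄ = F·P·Fᵀ + Q = [20 6; 6 10]
y = z − H·x̄ = [5, 31]
S = H·P̄·Hᵀ + R = [12 38; 38 296]
K = P̄·Hᵀ·S⁻¹ = [-240/527 159/527; 379/527 19/527]
x' = x̄ + K·y = [567/527, -678/527]
P' = (I − K·H)·P̄ = [532/527 -480/527; -480/527 758/527]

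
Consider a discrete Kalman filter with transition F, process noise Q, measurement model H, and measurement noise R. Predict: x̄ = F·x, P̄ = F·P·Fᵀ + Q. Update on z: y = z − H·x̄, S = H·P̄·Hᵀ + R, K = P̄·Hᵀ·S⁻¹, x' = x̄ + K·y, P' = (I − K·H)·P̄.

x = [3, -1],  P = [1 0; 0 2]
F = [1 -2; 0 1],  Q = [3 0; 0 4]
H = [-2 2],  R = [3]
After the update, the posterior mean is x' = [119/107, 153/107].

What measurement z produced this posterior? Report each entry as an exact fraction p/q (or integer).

x̄ = F·x = [5, -1]
P̄ = F·P·Fᵀ + Q = [12 -4; -4 6]
S = H·P̄·Hᵀ + R = [107]
K = P̄·Hᵀ·S⁻¹ = [-32/107; 20/107]
x' − x̄ = [-416/107, 260/107] = K·y
y = (KᵀK)⁻¹·Kᵀ·(x' − x̄) = [13]
z = y + H·x̄ = [13] + [-12] = [1]

z = [1]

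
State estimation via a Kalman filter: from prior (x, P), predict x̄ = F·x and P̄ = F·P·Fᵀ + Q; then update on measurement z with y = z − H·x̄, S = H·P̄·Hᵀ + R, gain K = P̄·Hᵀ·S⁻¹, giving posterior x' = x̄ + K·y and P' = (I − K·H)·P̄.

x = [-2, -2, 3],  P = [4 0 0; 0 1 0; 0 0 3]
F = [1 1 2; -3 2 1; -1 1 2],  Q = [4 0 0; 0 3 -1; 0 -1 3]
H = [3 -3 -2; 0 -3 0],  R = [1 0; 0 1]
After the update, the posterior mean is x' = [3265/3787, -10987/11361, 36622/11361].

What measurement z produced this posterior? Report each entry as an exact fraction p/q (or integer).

z = [-1, 3]

x̄ = F·x = [2, 5, 6]
P̄ = F·P·Fᵀ + Q = [21 -4 9; -4 46 19; 9 19 20]
S = H·P̄·Hᵀ + R = [876 564; 564 415]
K = P̄·Hᵀ·S⁻¹ = [5629/15148 -1803/3787; -47/11361 -1238/3787; 1549/22722 -871/3787]
x' − x̄ = [-4309/3787, -67792/11361, -31544/11361] = K·y
y = (KᵀK)⁻¹·Kᵀ·(x' − x̄) = [20, 18]
z = y + H·x̄ = [20, 18] + [-21, -15] = [-1, 3]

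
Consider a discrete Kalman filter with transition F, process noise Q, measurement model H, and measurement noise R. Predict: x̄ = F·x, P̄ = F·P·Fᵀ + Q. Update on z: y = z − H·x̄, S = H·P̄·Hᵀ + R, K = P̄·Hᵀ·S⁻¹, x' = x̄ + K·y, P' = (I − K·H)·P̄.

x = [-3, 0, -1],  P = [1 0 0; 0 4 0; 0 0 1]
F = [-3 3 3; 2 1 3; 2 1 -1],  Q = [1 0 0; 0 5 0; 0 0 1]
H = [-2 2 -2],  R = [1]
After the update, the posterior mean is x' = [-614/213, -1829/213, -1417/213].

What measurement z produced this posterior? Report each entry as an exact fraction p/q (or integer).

x̄ = F·x = [6, -9, -5]
P̄ = F·P·Fᵀ + Q = [55 15 3; 15 22 5; 3 5 10]
S = H·P̄·Hᵀ + R = [213]
K = P̄·Hᵀ·S⁻¹ = [-86/213; 4/213; -16/213]
x' − x̄ = [-1892/213, 88/213, -352/213] = K·y
y = (KᵀK)⁻¹·Kᵀ·(x' − x̄) = [22]
z = y + H·x̄ = [22] + [-20] = [2]

z = [2]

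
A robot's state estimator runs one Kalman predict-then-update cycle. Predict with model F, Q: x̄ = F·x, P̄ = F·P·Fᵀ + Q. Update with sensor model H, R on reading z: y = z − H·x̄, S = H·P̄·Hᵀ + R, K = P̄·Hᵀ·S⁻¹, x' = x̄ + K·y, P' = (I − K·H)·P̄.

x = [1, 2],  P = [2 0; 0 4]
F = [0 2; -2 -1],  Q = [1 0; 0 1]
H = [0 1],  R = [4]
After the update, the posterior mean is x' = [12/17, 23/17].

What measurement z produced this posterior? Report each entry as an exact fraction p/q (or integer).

x̄ = F·x = [4, -4]
P̄ = F·P·Fᵀ + Q = [17 -8; -8 13]
S = H·P̄·Hᵀ + R = [17]
K = P̄·Hᵀ·S⁻¹ = [-8/17; 13/17]
x' − x̄ = [-56/17, 91/17] = K·y
y = (KᵀK)⁻¹·Kᵀ·(x' − x̄) = [7]
z = y + H·x̄ = [7] + [-4] = [3]

z = [3]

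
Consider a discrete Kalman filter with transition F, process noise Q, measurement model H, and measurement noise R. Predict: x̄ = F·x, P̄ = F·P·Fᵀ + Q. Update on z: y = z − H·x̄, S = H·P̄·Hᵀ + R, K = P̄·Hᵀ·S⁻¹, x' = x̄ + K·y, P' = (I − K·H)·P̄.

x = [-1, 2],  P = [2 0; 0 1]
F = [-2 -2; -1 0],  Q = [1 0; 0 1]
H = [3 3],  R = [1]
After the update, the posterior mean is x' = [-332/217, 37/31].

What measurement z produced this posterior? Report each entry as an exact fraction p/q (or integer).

x̄ = F·x = [-2, 1]
P̄ = F·P·Fᵀ + Q = [13 4; 4 3]
S = H·P̄·Hᵀ + R = [217]
K = P̄·Hᵀ·S⁻¹ = [51/217; 3/31]
x' − x̄ = [102/217, 6/31] = K·y
y = (KᵀK)⁻¹·Kᵀ·(x' − x̄) = [2]
z = y + H·x̄ = [2] + [-3] = [-1]

z = [-1]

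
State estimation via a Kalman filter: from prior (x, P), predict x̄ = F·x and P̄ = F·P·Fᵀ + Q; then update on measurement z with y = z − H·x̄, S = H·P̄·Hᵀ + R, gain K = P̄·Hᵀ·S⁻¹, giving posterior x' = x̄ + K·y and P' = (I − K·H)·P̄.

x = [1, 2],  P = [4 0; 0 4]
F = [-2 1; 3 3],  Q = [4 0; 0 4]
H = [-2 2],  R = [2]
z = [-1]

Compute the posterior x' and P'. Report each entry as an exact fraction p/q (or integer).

x̄ = F·x = [0, 9]
P̄ = F·P·Fᵀ + Q = [24 -12; -12 76]
y = z − H·x̄ = [-19]
S = H·P̄·Hᵀ + R = [498]
K = P̄·Hᵀ·S⁻¹ = [-12/83; 88/249]
x' = x̄ + K·y = [228/83, 569/249]
P' = (I − K·H)·P̄ = [1128/83 1116/83; 1116/83 3436/249]

x' = [228/83, 569/249]
P' = [1128/83 1116/83; 1116/83 3436/249]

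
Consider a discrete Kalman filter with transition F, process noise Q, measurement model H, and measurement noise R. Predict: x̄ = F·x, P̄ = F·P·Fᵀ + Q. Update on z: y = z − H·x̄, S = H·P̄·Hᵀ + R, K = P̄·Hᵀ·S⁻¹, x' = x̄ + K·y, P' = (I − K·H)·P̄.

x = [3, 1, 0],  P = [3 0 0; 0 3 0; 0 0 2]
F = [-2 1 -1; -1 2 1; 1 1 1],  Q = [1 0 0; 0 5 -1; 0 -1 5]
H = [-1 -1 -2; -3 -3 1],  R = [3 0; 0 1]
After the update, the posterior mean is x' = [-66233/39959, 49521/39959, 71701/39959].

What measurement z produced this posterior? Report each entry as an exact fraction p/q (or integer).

x̄ = F·x = [-5, -1, 4]
P̄ = F·P·Fᵀ + Q = [18 10 -5; 10 22 4; -5 4 13]
S = H·P̄·Hᵀ + R = [111 149; 149 560]
K = P̄·Hᵀ·S⁻¹ = [3181/39959 -7197/39959; -8692/39959 -4252/39959; -16384/39959 5501/39959]
x' − x̄ = [133562/39959, 89480/39959, -88135/39959] = K·y
y = (KᵀK)⁻¹·Kᵀ·(x' − x̄) = [-1, -19]
z = y + H·x̄ = [-1, -19] + [-2, 22] = [-3, 3]

z = [-3, 3]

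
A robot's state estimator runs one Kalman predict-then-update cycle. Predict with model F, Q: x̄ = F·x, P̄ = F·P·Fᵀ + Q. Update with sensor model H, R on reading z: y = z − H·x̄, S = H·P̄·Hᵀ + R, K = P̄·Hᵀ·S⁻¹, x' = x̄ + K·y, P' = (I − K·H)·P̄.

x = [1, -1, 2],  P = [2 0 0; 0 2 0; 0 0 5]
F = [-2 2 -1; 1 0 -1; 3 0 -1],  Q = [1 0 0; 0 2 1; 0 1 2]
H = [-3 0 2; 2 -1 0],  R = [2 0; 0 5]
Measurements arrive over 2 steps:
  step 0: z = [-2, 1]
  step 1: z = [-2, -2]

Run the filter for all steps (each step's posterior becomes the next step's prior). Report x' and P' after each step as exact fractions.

step 0: x̄ = F·x = [-6, -1, 1]
step 0: P̄ = F·P·Fᵀ + Q = [22 1 -7; 1 9 12; -7 12 25]
step 0: y = z − H·x̄ = [-22, 12]
step 0: S = H·P̄·Hᵀ + R = [384 -181; -181 98]
step 0: K = P̄·Hᵀ·S⁻¹ = [-57/4871 2032/4871; 791/4871 1113/4871; 2252/4871 2867/4871]
step 0: x' = x̄ + K·y = [-3588/4871, -8917/4871, -10269/4871]
step 0: P' = (I − K·H)·P̄ = [15226/4871 20292/4871 22782/4871; 20292/4871 35019/4871 31229/4871; 22782/4871 31229/4871 36425/4871]
step 1: x̄ = F·x = [-389/4871, 6681/4871, -495/4871]
step 1: P̄ = F·P·Fᵀ + Q = [46152/4871 6881/4871 -18419/4871; 6881/4871 15829/4871 -4154/4871; -18419/4871 -4154/4871 46509/4871]
step 1: y = z − H·x̄ = [-9919/4871, -2283/4871]
step 1: S = H·P̄·Hᵀ + R = [832174/4871 -321637/4871; -321637/4871 197268/4871]
step 1: K = P̄·Hᵀ·S⁻¹ = [-1458571/12463753 3019044/12463753; -1308957/12463753 -2264795/12463753; 3846752/12463753 4206929/12463753]
step 1: x' = x̄ + K·y = [559780/12463753, 20822091/12463753, -11071630/12463753]
step 1: P' = (I − K·H)·P̄ = [12657070/12463753 10218920/12463753 17527034/12463753; 10218920/12463753 31761815/12463753 14019423/12463753; 17527034/12463753 14019423/12463753 30137303/12463753]

step 0: x' = [-3588/4871, -8917/4871, -10269/4871], P' = [15226/4871 20292/4871 22782/4871; 20292/4871 35019/4871 31229/4871; 22782/4871 31229/4871 36425/4871]
step 1: x' = [559780/12463753, 20822091/12463753, -11071630/12463753], P' = [12657070/12463753 10218920/12463753 17527034/12463753; 10218920/12463753 31761815/12463753 14019423/12463753; 17527034/12463753 14019423/12463753 30137303/12463753]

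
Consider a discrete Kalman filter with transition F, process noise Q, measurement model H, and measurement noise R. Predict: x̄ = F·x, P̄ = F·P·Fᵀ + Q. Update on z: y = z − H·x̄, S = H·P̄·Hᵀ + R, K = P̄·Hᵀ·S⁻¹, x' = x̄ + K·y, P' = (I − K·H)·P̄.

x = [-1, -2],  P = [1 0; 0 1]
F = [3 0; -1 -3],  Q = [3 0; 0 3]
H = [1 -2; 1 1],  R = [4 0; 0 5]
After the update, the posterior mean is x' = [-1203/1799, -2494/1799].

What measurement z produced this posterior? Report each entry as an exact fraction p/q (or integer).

z = [3, -3]

x̄ = F·x = [-3, 7]
P̄ = F·P·Fᵀ + Q = [12 -3; -3 13]
S = H·P̄·Hᵀ + R = [80 -11; -11 24]
K = P̄·Hᵀ·S⁻¹ = [531/1799 918/1799; -586/1799 481/1799]
x' − x̄ = [4194/1799, -15087/1799] = K·y
y = (KᵀK)⁻¹·Kᵀ·(x' − x̄) = [20, -7]
z = y + H·x̄ = [20, -7] + [-17, 4] = [3, -3]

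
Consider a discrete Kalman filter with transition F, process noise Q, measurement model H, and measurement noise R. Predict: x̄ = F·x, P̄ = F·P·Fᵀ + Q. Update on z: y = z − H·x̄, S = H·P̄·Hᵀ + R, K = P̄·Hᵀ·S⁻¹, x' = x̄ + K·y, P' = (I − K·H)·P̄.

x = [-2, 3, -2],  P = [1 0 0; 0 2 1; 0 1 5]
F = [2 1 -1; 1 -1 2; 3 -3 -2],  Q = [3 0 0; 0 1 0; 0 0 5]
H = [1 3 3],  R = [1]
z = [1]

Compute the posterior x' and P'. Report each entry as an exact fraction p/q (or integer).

x̄ = F·x = [1, -9, -11]
P̄ = F·P·Fᵀ + Q = [12 -7 11; -7 20 -15; 11 -15 64]
y = z − H·x̄ = [60]
S = H·P̄·Hᵀ + R = [523]
K = P̄·Hᵀ·S⁻¹ = [24/523; 8/523; 158/523]
x' = x̄ + K·y = [1963/523, -4227/523, 3727/523]
P' = (I − K·H)·P̄ = [5700/523 -3853/523 1961/523; -3853/523 10396/523 -9109/523; 1961/523 -9109/523 8508/523]

x' = [1963/523, -4227/523, 3727/523]
P' = [5700/523 -3853/523 1961/523; -3853/523 10396/523 -9109/523; 1961/523 -9109/523 8508/523]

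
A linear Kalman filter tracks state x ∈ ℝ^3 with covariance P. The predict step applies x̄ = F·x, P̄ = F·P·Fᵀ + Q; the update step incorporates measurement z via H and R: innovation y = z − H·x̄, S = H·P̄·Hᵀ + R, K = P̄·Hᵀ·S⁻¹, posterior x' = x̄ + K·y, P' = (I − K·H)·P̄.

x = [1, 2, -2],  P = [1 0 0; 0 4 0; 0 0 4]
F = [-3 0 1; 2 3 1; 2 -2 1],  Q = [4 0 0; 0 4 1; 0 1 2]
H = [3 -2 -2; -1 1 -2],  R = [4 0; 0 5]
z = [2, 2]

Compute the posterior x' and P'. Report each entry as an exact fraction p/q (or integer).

x̄ = F·x = [-5, 6, -4]
P̄ = F·P·Fᵀ + Q = [17 -2 -2; -2 48 -15; -2 -15 26]
y = z − H·x̄ = [21, -17]
S = H·P̄·Hᵀ + R = [381 -75; -75 230]
K = P̄·Hᵀ·S⁻¹ = [2489/16401 -86/5467; -64/497 152/497; -2263/16401 -1791/5467]
x' = x̄ + K·y = [-8450/5467, -946/497, -7262/5467]
P' = (I − K·H)·P̄ = [128096/16401 5062/497 20120/16401; 5062/497 7088/497 633/497; 20120/16401 633/497 13817/16401]

x' = [-8450/5467, -946/497, -7262/5467]
P' = [128096/16401 5062/497 20120/16401; 5062/497 7088/497 633/497; 20120/16401 633/497 13817/16401]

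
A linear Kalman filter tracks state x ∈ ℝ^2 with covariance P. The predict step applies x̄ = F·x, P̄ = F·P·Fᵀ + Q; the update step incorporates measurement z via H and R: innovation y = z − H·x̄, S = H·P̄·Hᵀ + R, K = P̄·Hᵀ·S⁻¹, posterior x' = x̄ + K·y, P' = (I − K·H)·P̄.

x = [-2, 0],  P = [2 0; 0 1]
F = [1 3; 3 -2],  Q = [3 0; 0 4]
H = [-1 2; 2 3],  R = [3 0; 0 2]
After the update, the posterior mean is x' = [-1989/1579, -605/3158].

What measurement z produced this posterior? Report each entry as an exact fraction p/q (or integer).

z = [1, -3]

x̄ = F·x = [-2, -6]
P̄ = F·P·Fᵀ + Q = [14 0; 0 26]
S = H·P̄·Hᵀ + R = [121 128; 128 292]
K = P̄·Hᵀ·S⁻¹ = [-1918/4737 1295/4737; 1300/4737 1391/9474]
x' − x̄ = [1169/1579, 18343/3158] = K·y
y = (KᵀK)⁻¹·Kᵀ·(x' − x̄) = [11, 19]
z = y + H·x̄ = [11, 19] + [-10, -22] = [1, -3]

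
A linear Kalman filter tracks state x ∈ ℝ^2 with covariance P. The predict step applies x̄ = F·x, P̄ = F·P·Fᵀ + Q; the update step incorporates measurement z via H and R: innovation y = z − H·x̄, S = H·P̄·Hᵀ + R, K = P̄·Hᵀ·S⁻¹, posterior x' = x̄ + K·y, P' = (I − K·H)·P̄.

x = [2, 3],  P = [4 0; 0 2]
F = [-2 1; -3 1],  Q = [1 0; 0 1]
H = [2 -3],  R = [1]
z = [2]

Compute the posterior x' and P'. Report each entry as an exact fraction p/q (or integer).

x' = [21/29, -23/116]
P' = [151/29 104/29; 104/29 299/116]

x̄ = F·x = [-1, -3]
P̄ = F·P·Fᵀ + Q = [19 26; 26 39]
y = z − H·x̄ = [-5]
S = H·P̄·Hᵀ + R = [116]
K = P̄·Hᵀ·S⁻¹ = [-10/29; -65/116]
x' = x̄ + K·y = [21/29, -23/116]
P' = (I − K·H)·P̄ = [151/29 104/29; 104/29 299/116]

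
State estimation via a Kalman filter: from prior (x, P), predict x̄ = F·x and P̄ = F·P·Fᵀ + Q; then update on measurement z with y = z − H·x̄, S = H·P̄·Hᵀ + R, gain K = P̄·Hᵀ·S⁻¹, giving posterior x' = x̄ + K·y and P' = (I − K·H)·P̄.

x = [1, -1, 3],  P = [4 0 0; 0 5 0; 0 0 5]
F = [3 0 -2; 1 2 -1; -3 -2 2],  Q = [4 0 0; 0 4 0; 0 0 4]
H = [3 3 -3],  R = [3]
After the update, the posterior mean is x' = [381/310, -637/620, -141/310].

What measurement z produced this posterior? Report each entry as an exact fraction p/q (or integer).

z = [2]

x̄ = F·x = [-3, -4, 5]
P̄ = F·P·Fᵀ + Q = [60 22 -56; 22 33 -42; -56 -42 80]
S = H·P̄·Hᵀ + R = [3720]
K = P̄·Hᵀ·S⁻¹ = [69/620; 97/1240; -89/620]
x' − x̄ = [1311/310, 1843/620, -1691/310] = K·y
y = (KᵀK)⁻¹·Kᵀ·(x' − x̄) = [38]
z = y + H·x̄ = [38] + [-36] = [2]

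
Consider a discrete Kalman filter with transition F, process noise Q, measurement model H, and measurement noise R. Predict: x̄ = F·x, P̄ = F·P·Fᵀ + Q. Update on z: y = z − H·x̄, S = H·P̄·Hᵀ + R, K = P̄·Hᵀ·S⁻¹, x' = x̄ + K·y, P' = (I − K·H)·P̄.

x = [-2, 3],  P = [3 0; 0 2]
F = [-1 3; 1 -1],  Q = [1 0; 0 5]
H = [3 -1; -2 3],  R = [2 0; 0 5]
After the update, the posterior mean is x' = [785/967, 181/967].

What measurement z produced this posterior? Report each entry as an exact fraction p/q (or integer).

z = [2, -1]

x̄ = F·x = [11, -5]
P̄ = F·P·Fᵀ + Q = [22 -9; -9 10]
S = H·P̄·Hᵀ + R = [264 -261; -261 291]
K = P̄·Hᵀ·S⁻¹ = [366/967 277/2901; 587/2901 335/967]
x' − x̄ = [-9852/967, 5016/967] = K·y
y = (KᵀK)⁻¹·Kᵀ·(x' − x̄) = [-36, 36]
z = y + H·x̄ = [-36, 36] + [38, -37] = [2, -1]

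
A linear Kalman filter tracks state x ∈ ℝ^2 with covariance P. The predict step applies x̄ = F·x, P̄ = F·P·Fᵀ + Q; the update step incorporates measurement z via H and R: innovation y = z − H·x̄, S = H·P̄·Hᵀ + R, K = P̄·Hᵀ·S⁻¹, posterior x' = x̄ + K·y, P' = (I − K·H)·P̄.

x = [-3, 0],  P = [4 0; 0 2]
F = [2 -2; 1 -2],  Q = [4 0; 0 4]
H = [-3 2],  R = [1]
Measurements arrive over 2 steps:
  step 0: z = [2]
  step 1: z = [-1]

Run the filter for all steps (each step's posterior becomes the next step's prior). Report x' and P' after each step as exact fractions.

step 0: x̄ = F·x = [-6, -3]
step 0: P̄ = F·P·Fᵀ + Q = [28 16; 16 16]
step 0: y = z − H·x̄ = [-10]
step 0: S = H·P̄·Hᵀ + R = [125]
step 0: K = P̄·Hᵀ·S⁻¹ = [-52/125; -16/125]
step 0: x' = x̄ + K·y = [-46/25, -43/25]
step 0: P' = (I − K·H)·P̄ = [796/125 1168/125; 1168/125 1744/125]
step 1: x̄ = F·x = [-6/25, 8/5]
step 1: P̄ = F·P·Fᵀ + Q = [1316/125 312/25; 312/25 144/5]
step 1: y = z − H·x̄ = [-123/25]
step 1: S = H·P̄·Hᵀ + R = [7649/125]
step 1: K = P̄·Hᵀ·S⁻¹ = [-828/7649; 2520/7649]
step 1: x' = x̄ + K·y = [2238/7649, -160/7649]
step 1: P' = (I − K·H)·P̄ = [75044/7649 112152/7649; 112152/7649 169488/7649]

step 0: x' = [-46/25, -43/25], P' = [796/125 1168/125; 1168/125 1744/125]
step 1: x' = [2238/7649, -160/7649], P' = [75044/7649 112152/7649; 112152/7649 169488/7649]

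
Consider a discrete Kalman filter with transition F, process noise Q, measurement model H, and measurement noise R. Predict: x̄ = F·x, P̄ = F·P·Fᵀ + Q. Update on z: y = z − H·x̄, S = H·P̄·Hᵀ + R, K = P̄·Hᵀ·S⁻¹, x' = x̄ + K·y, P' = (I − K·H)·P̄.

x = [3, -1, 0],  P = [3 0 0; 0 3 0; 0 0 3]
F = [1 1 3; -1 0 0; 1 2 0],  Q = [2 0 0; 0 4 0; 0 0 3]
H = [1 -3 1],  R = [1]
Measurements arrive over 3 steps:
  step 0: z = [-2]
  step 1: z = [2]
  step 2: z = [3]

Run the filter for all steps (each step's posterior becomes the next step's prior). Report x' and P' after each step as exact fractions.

step 0: x̄ = F·x = [2, -3, 1]
step 0: P̄ = F·P·Fᵀ + Q = [35 -3 9; -3 7 -3; 9 -3 18]
step 0: y = z − H·x̄ = [-14]
step 0: S = H·P̄·Hᵀ + R = [171]
step 0: K = P̄·Hᵀ·S⁻¹ = [53/171; -3/19; 4/19]
step 0: x' = x̄ + K·y = [-400/171, -15/19, -37/19]
step 0: P' = (I − K·H)·P̄ = [3176/171 102/19 -41/19; 102/19 52/19 51/19; -41/19 51/19 198/19]
step 1: x̄ = F·x = [-1534/171, 400/171, -670/171]
step 1: P̄ = F·P·Fᵀ + Q = [22400/171 -2987/171 8513/171; -2987/171 3860/171 -5012/171; 8513/171 -5012/171 9233/171]
step 1: y = z − H·x̄ = [3746/171]
step 1: S = H·P̄·Hᵀ + R = [131564/171]
step 1: K = P̄·Hᵀ·S⁻¹ = [19937/65782; -19579/131564; 16391/65782]
step 1: x' = x̄ + K·y = [-76683/32891, -60577/65782, 50663/32891]
step 1: P' = (I − K·H)·P̄ = [1984061/32891 1133659/65782 -273604/32891; 1133659/65782 728069/131564 -51345/65782; -273604/32891 -51345/65782 204782/32891]
step 2: x̄ = F·x = [90035/65782, 76683/32891, -137260/32891]
step 2: P̄ = F·P·Fᵀ + Q = [13651593/131564 -3460157/65782 3073737/32891; -3460157/65782 2115625/32891 -3117720/32891; 3073737/32891 -3117720/32891 5078121/32891]
step 2: y = z − H·x̄ = [27159/2122]
step 2: S = H·P̄·Hᵀ + R = [8103071/4244]
step 2: K = P̄·Hᵀ·S⁻¹ = [1506693/8103071; -1444474/8103071; 2258712/8103071]
step 2: x' = x̄ + K·y = [941606281/251195201, 12531120/251195201, -152111176/251195201]
step 2: P' = (I − K·H)·P̄ = [9483032436/251195201 2684248142/251195201 -1383580527/251195201; 2684248142/251195201 916724576/251195201 21146892/251195201; -1383580527/251195201 21146892/251195201 1517041275/251195201]

step 0: x' = [-400/171, -15/19, -37/19], P' = [3176/171 102/19 -41/19; 102/19 52/19 51/19; -41/19 51/19 198/19]
step 1: x' = [-76683/32891, -60577/65782, 50663/32891], P' = [1984061/32891 1133659/65782 -273604/32891; 1133659/65782 728069/131564 -51345/65782; -273604/32891 -51345/65782 204782/32891]
step 2: x' = [941606281/251195201, 12531120/251195201, -152111176/251195201], P' = [9483032436/251195201 2684248142/251195201 -1383580527/251195201; 2684248142/251195201 916724576/251195201 21146892/251195201; -1383580527/251195201 21146892/251195201 1517041275/251195201]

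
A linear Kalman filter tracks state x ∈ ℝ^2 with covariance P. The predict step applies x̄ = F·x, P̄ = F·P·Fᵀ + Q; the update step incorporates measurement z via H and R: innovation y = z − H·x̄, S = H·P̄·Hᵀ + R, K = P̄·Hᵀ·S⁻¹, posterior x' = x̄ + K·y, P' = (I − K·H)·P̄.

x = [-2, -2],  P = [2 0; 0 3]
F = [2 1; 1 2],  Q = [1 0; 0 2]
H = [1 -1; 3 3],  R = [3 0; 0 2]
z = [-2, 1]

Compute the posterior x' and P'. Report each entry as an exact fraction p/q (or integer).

x' = [-335/463, 2319/2315]
P' = [274/463 -224/463; -224/463 1382/2315]

x̄ = F·x = [-6, -6]
P̄ = F·P·Fᵀ + Q = [12 10; 10 16]
y = z − H·x̄ = [-2, 37]
S = H·P̄·Hᵀ + R = [11 -12; -12 434]
K = P̄·Hᵀ·S⁻¹ = [166/463 75/463; -834/2315 393/2315]
x' = x̄ + K·y = [-335/463, 2319/2315]
P' = (I − K·H)·P̄ = [274/463 -224/463; -224/463 1382/2315]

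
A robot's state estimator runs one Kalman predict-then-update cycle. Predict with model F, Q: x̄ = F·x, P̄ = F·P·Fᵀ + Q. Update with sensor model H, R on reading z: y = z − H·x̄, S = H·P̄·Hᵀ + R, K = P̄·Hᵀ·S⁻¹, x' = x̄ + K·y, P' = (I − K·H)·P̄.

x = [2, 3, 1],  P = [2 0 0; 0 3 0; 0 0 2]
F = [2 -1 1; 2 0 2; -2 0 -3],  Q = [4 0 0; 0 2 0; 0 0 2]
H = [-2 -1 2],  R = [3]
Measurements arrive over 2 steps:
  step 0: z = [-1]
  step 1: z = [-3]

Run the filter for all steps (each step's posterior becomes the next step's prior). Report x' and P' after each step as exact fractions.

step 0: x' = [-820/441, 760/441, -695/441], P' = [2021/441 -776/441 1522/441; -776/441 1214/441 -292/441; 1522/441 -292/441 1532/441]
step 1: x' = [-87123/720065, 646112/720065, -163435/144013], P' = [2927714/720065 -1239576/720065 425068/144013; -1239576/720065 1907954/720065 -98248/144013; 425068/144013 -98248/144013 426674/144013]

step 0: x̄ = F·x = [2, 6, -7]
step 0: P̄ = F·P·Fᵀ + Q = [17 12 -14; 12 18 -20; -14 -20 28]
step 0: y = z − H·x̄ = [23]
step 0: S = H·P̄·Hᵀ + R = [441]
step 0: K = P̄·Hᵀ·S⁻¹ = [-74/441; -82/441; 104/441]
step 0: x' = x̄ + K·y = [-820/441, 760/441, -695/441]
step 0: P' = (I − K·H)·P̄ = [2021/441 -776/441 1522/441; -776/441 1214/441 -292/441; 1522/441 -292/441 1532/441]
step 1: x̄ = F·x = [-3095/441, -1010/147, 3725/441]
step 1: P̄ = F·P·Fᵀ + Q = [22370/441 7472/147 -27284/441; 7472/147 3030/49 -10832/147; -27284/441 -10832/147 41018/441]
step 1: y = z − H·x̄ = [-17993/441]
step 1: S = H·P̄·Hᵀ + R = [720065/441]
step 1: K = P̄·Hᵀ·S⁻¹ = [-121724/720065; -137094/720065; 33820/144013]
step 1: x' = x̄ + K·y = [-87123/720065, 646112/720065, -163435/144013]
step 1: P' = (I − K·H)·P̄ = [2927714/720065 -1239576/720065 425068/144013; -1239576/720065 1907954/720065 -98248/144013; 425068/144013 -98248/144013 426674/144013]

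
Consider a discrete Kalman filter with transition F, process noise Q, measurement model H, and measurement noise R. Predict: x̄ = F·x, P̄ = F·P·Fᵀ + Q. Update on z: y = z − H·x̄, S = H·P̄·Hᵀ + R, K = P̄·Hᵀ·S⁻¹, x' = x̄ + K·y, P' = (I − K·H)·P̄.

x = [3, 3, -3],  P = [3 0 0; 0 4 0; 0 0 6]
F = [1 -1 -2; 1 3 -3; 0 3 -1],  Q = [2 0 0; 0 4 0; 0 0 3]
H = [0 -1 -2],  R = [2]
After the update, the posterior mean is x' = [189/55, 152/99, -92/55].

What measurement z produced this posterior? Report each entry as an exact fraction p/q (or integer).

x̄ = F·x = [6, 21, 12]
P̄ = F·P·Fᵀ + Q = [33 27 0; 27 97 54; 0 54 45]
S = H·P̄·Hᵀ + R = [495]
K = P̄·Hᵀ·S⁻¹ = [-3/55; -41/99; -16/55]
x' − x̄ = [-141/55, -1927/99, -752/55] = K·y
y = (KᵀK)⁻¹·Kᵀ·(x' − x̄) = [47]
z = y + H·x̄ = [47] + [-45] = [2]

z = [2]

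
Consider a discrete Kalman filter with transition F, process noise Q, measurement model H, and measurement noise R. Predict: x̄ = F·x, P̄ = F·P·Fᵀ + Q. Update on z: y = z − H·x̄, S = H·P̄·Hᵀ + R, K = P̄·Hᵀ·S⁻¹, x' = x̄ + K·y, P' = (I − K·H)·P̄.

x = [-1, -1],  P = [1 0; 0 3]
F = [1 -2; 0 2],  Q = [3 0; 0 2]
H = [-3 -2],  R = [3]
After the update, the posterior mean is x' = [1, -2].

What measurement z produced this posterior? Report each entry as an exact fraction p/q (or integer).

x̄ = F·x = [1, -2]
P̄ = F·P·Fᵀ + Q = [16 -12; -12 14]
S = H·P̄·Hᵀ + R = [59]
K = P̄·Hᵀ·S⁻¹ = [-24/59; 8/59]
x' − x̄ = [0, 0] = K·y
y = (KᵀK)⁻¹·Kᵀ·(x' − x̄) = [0]
z = y + H·x̄ = [0] + [1] = [1]

z = [1]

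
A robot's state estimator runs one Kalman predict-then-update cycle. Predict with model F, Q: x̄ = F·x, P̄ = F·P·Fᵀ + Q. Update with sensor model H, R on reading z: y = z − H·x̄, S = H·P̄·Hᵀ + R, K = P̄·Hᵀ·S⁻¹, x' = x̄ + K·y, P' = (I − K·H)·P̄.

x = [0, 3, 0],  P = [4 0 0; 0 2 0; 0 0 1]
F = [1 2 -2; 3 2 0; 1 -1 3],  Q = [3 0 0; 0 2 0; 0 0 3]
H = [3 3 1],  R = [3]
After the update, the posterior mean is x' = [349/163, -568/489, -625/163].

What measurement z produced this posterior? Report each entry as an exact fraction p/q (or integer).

z = [-1]

x̄ = F·x = [6, 6, -3]
P̄ = F·P·Fᵀ + Q = [19 20 -6; 20 46 8; -6 8 18]
S = H·P̄·Hᵀ + R = [978]
K = P̄·Hᵀ·S⁻¹ = [37/326; 103/489; 4/163]
x' − x̄ = [-629/163, -3502/489, -136/163] = K·y
y = (KᵀK)⁻¹·Kᵀ·(x' − x̄) = [-34]
z = y + H·x̄ = [-34] + [33] = [-1]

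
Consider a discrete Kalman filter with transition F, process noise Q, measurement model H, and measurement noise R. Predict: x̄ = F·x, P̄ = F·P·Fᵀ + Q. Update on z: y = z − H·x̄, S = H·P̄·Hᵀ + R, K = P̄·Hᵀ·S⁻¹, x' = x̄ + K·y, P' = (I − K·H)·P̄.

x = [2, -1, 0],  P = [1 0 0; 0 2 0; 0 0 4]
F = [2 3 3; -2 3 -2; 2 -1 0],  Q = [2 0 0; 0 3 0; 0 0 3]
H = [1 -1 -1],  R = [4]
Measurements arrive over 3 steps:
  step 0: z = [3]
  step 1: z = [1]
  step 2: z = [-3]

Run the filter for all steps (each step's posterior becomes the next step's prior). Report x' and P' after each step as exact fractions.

step 0: x̄ = F·x = [1, -7, 5]
step 0: P̄ = F·P·Fᵀ + Q = [60 -10 -2; -10 41 -10; -2 -10 9]
step 0: y = z − H·x̄ = [0]
step 0: S = H·P̄·Hᵀ + R = [118]
step 0: K = P̄·Hᵀ·S⁻¹ = [36/59; -41/118; -1/118]
step 0: x' = x̄ + K·y = [1, -7, 5]
step 0: P' = (I − K·H)·P̄ = [948/59 886/59 -82/59; 886/59 3157/118 -1221/118; -82/59 -1221/118 1061/118]
step 1: x̄ = F·x = [-4, -33, 9]
step 1: P̄ = F·P·Fᵀ + Q = [21550/59 6220/59 3940/59; 6220/59 32671/118 -4665/118; 3940/59 -4665/118 4007/118]
step 1: y = z − H·x̄ = [-19]
step 1: S = H·P̄·Hᵀ + R = [15140/59]
step 1: K = P̄·Hᵀ·S⁻¹ = [1139/1514; -7783/15140; 4269/15140]
step 1: x' = x̄ + K·y = [-27697/1514, -351743/15140, 55149/15140]
step 1: P' = (I − K·H)·P̄ = [166555/757 309863/1514 18691/1514; 309863/1514 3165159/15140 -35397/15140; 18691/1514 -35397/15140 205231/15140]
step 2: x̄ = F·x = [-721861/7570, -611587/15140, -202197/15140]
step 2: P̄ = F·P·Fᵀ + Q = [20619381/3785 5977677/7570 8725547/7570; 5977677/7570 7413659/15140 1150729/15140; 8725547/7570 1150729/15140 4140459/15140]
step 2: y = z − H·x̄ = [292259/7570]
step 2: S = H·P̄·Hᵀ + R = [9395191/3785]
step 2: K = P̄·Hᵀ·S⁻¹ = [13267769/9395191; 1695483/18790382; 6079953/18790382]
step 2: x' = x̄ + K·y = [-383672004/9395191, -346793693/9395191, -8108220/9395191]
step 2: P' = (I − K·H)·P̄ = [4673534626/9395191 4447310484/9395191 173153066/9395191; 4447310484/9395191 4410705397/9395191 33214121/9395191; 173153066/9395191 33214121/9395191 127779039/9395191]

step 0: x' = [1, -7, 5], P' = [948/59 886/59 -82/59; 886/59 3157/118 -1221/118; -82/59 -1221/118 1061/118]
step 1: x' = [-27697/1514, -351743/15140, 55149/15140], P' = [166555/757 309863/1514 18691/1514; 309863/1514 3165159/15140 -35397/15140; 18691/1514 -35397/15140 205231/15140]
step 2: x' = [-383672004/9395191, -346793693/9395191, -8108220/9395191], P' = [4673534626/9395191 4447310484/9395191 173153066/9395191; 4447310484/9395191 4410705397/9395191 33214121/9395191; 173153066/9395191 33214121/9395191 127779039/9395191]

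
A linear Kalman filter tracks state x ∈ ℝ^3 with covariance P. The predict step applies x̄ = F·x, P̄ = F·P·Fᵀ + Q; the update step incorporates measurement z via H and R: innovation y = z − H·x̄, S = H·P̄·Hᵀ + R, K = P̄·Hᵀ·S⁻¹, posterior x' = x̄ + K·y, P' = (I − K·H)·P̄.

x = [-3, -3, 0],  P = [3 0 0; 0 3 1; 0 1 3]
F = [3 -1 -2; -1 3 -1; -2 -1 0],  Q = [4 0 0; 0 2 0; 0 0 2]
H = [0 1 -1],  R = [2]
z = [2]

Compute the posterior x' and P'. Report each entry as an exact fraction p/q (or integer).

x' = [-95/13, 215/52, 145/52]
P' = [646/13 -190/13 -188/13; -190/13 547/52 485/52; -188/13 485/52 523/52]

x̄ = F·x = [-6, -6, 9]
P̄ = F·P·Fᵀ + Q = [50 -17 -13; -17 29 -2; -13 -2 17]
y = z − H·x̄ = [17]
S = H·P̄·Hᵀ + R = [52]
K = P̄·Hᵀ·S⁻¹ = [-1/13; 31/52; -19/52]
x' = x̄ + K·y = [-95/13, 215/52, 145/52]
P' = (I − K·H)·P̄ = [646/13 -190/13 -188/13; -190/13 547/52 485/52; -188/13 485/52 523/52]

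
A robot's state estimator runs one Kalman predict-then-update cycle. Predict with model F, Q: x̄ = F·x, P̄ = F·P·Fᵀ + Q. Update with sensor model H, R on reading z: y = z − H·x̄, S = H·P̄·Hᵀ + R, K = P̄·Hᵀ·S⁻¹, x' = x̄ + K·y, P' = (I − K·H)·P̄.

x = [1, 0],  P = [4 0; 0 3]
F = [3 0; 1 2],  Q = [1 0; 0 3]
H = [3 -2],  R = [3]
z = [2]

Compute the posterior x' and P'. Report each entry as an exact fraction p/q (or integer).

x̄ = F·x = [3, 1]
P̄ = F·P·Fᵀ + Q = [37 12; 12 19]
y = z − H·x̄ = [-5]
S = H·P̄·Hᵀ + R = [268]
K = P̄·Hᵀ·S⁻¹ = [87/268; -1/134]
x' = x̄ + K·y = [369/268, 139/134]
P' = (I − K·H)·P̄ = [2347/268 1695/134; 1695/134 1272/67]

x' = [369/268, 139/134]
P' = [2347/268 1695/134; 1695/134 1272/67]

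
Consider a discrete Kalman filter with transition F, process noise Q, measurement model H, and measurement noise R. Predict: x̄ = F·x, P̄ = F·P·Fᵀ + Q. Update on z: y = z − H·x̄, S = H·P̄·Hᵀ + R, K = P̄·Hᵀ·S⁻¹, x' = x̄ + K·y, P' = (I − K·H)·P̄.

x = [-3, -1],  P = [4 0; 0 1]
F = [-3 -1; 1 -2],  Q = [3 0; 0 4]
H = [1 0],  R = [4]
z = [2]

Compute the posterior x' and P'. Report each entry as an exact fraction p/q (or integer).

x̄ = F·x = [10, -1]
P̄ = F·P·Fᵀ + Q = [40 -10; -10 12]
y = z − H·x̄ = [-8]
S = H·P̄·Hᵀ + R = [44]
K = P̄·Hᵀ·S⁻¹ = [10/11; -5/22]
x' = x̄ + K·y = [30/11, 9/11]
P' = (I − K·H)·P̄ = [40/11 -10/11; -10/11 107/11]

x' = [30/11, 9/11]
P' = [40/11 -10/11; -10/11 107/11]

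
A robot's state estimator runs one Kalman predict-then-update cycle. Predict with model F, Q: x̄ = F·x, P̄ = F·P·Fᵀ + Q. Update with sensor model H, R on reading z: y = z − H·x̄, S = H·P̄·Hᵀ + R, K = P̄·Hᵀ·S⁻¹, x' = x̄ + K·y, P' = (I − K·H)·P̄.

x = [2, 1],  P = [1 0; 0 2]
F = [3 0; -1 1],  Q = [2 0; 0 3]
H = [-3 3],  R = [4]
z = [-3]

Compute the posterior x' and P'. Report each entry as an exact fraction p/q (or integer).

x̄ = F·x = [6, -1]
P̄ = F·P·Fᵀ + Q = [11 -3; -3 6]
y = z − H·x̄ = [18]
S = H·P̄·Hᵀ + R = [211]
K = P̄·Hᵀ·S⁻¹ = [-42/211; 27/211]
x' = x̄ + K·y = [510/211, 275/211]
P' = (I − K·H)·P̄ = [557/211 501/211; 501/211 537/211]

x' = [510/211, 275/211]
P' = [557/211 501/211; 501/211 537/211]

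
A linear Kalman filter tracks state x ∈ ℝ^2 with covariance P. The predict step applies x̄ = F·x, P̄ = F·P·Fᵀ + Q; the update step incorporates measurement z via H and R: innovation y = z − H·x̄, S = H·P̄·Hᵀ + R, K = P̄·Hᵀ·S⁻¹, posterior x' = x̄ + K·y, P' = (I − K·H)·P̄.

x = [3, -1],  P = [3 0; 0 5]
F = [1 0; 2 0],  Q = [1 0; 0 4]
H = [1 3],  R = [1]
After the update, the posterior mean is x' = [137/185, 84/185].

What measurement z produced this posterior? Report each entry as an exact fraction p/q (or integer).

x̄ = F·x = [3, 6]
P̄ = F·P·Fᵀ + Q = [4 6; 6 16]
S = H·P̄·Hᵀ + R = [185]
K = P̄·Hᵀ·S⁻¹ = [22/185; 54/185]
x' − x̄ = [-418/185, -1026/185] = K·y
y = (KᵀK)⁻¹·Kᵀ·(x' − x̄) = [-19]
z = y + H·x̄ = [-19] + [21] = [2]

z = [2]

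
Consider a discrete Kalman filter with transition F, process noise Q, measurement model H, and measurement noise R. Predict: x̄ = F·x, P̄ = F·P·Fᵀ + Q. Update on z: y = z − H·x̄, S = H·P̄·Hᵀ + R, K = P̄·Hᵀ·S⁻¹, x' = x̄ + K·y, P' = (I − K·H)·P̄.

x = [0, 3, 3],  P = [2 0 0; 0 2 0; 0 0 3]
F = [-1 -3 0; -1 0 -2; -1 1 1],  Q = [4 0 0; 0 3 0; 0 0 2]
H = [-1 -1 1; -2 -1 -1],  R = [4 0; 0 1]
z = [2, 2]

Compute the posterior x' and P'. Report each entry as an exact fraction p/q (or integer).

x̄ = F·x = [-9, -6, 6]
P̄ = F·P·Fᵀ + Q = [24 2 -4; 2 17 -4; -4 -4 9]
y = z − H·x̄ = [-19, -16]
S = H·P̄·Hᵀ + R = [74 66; 66 107]
K = P̄·Hᵀ·S⁻¹ = [-87/1781 -712/1781; -103/274 10/137; 1621/3562 -450/1781]
x' = x̄ + K·y = [-2984/1781, -7/274, 4973/3562]
P' = (I − K·H)·P̄ = [7382/1781 -811/137 -3509/1781; -811/137 2629/274 595/274; -3509/1781 595/274 7201/3562]

x' = [-2984/1781, -7/274, 4973/3562]
P' = [7382/1781 -811/137 -3509/1781; -811/137 2629/274 595/274; -3509/1781 595/274 7201/3562]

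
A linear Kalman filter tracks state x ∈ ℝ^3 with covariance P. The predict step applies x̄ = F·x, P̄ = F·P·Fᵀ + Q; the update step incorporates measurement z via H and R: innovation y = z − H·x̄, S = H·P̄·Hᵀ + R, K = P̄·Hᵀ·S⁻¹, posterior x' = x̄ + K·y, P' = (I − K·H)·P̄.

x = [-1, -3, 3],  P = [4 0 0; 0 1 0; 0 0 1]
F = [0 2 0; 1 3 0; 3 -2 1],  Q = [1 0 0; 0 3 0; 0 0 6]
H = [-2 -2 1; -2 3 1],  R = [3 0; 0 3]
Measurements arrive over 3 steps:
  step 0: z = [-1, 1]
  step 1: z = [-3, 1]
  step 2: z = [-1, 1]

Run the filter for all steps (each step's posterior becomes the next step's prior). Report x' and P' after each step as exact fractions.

step 0: x' = [-3992/33395, 8054/33395, -3314/33395], P' = [36999/33395 3102/33395 65298/33395; 3102/33395 7896/33395 2274/33395; 65298/33395 2274/33395 164331/33395]
step 1: x' = [2195978/4595469, 3654119/4595469, -702208/1531823], P' = [15290387/13786407 998198/13786407 9299768/4595469; 998198/13786407 3186701/13786407 161636/4595469; 9299768/4595469 161636/4595469 15799135/3063646]
step 2: x' = [127150974356/207475634479, 104129893270/207475634479, 173169333206/207475634479], P' = [229148204511/207475634479 14767534224/207475634479 418408951332/207475634479; 14767534224/207475634479 47918393160/207475634479 6773208783/207475634479; 418408951332/207475634479 6773208783/207475634479 1068393068076/207475634479]

step 0: x̄ = F·x = [-6, -10, 6]
step 0: P̄ = F·P·Fᵀ + Q = [5 6 -4; 6 16 6; -4 6 47]
step 0: y = z − H·x̄ = [-39, 13]
step 0: S = H·P̄·Hᵀ + R = [174 -19; -19 194]
step 0: K = P̄·Hᵀ·S⁻¹ = [-4968/33395 202/33395; -6574/33395 6586/33395; 9729/33395 13519/33395]
step 0: x' = x̄ + K·y = [-3992/33395, 8054/33395, -3314/33395]
step 0: P' = (I − K·H)·P̄ = [36999/33395 3102/33395 65298/33395; 3102/33395 7896/33395 2274/33395; 65298/33395 2274/33395 164331/33395]
step 1: x̄ = F·x = [16108/33395, 4034/6679, -31398/33395]
step 1: P̄ = F·P·Fᵀ + Q = [64979/33395 10716/6679 -8424/33395; 10716/6679 45372/6679 31491/6679; -8424/33395 31491/6679 1074744/33395]
step 1: y = z − H·x̄ = [3769/33395, 36499/33395]
step 1: S = H·P̄·Hᵀ + R = [2174801/33395 57491/33395; 57491/33395 3812051/33395]
step 1: K = P̄·Hᵀ·S⁻¹ = [-4677866/41359221 313124/41359221; -7884890/41359221 8048615/41359221; 9551789/27572814 11168149/27572814]
step 1: x' = x̄ + K·y = [2195978/4595469, 3654119/4595469, -702208/1531823]
step 1: P' = (I − K·H)·P̄ = [15290387/13786407 998198/13786407 9299768/4595469; 998198/13786407 3186701/13786407 161636/4595469; 9299768/4595469 161636/4595469 15799135/3063646]
step 2: x̄ = F·x = [7308238/4595469, 13158335/4595469, -2826928/4595469]
step 2: P̄ = F·P·Fᵀ + Q = [26533211/13786407 21116602/13786407 -5787800/13786407; 21116602/13786407 91319105/13786407 63092369/13786407; -5787800/13786407 63092369/13786407 915305305/27572814]
step 2: y = z − H·x̄ = [39164605/4595469, -5812044/1531823]
step 2: S = H·P̄·Hᵀ + R = [1820271355/27572814 39920821/9190938; 39920821/9190938 350071745/3063646]
step 2: K = P̄·Hᵀ·S⁻¹ = [-23140842046/207475634479 1471714994/207475634479; -39532881995/207475634479 40331106605/207475634479; 72676249282/207475634479 83964930587/207475634479]
step 2: x' = x̄ + K·y = [127150974356/207475634479, 104129893270/207475634479, 173169333206/207475634479]
step 2: P' = (I − K·H)·P̄ = [229148204511/207475634479 14767534224/207475634479 418408951332/207475634479; 14767534224/207475634479 47918393160/207475634479 6773208783/207475634479; 418408951332/207475634479 6773208783/207475634479 1068393068076/207475634479]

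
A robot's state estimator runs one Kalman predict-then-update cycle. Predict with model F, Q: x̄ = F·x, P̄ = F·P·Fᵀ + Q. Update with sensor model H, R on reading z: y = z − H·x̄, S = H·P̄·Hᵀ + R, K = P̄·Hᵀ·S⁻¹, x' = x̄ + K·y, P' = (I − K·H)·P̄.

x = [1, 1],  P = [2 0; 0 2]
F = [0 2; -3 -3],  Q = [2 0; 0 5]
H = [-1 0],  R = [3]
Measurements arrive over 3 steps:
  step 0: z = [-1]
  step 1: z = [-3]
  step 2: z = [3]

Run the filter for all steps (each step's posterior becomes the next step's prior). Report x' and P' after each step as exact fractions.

step 0: x' = [16/13, -66/13], P' = [30/13 -36/13; -36/13 389/13]
step 1: x' = [4350/1621, -9156/1621], P' = [4746/1621 -6354/1621; -6354/1621 52448/1621]
step 2: x' = [-694038/217897, -356490/217897], P' = [639102/217897 -829692/217897; -829692/217897 7722827/217897]

step 0: x̄ = F·x = [2, -6]
step 0: P̄ = F·P·Fᵀ + Q = [10 -12; -12 41]
step 0: y = z − H·x̄ = [1]
step 0: S = H·P̄·Hᵀ + R = [13]
step 0: K = P̄·Hᵀ·S⁻¹ = [-10/13; 12/13]
step 0: x' = x̄ + K·y = [16/13, -66/13]
step 0: P' = (I − K·H)·P̄ = [30/13 -36/13; -36/13 389/13]
step 1: x̄ = F·x = [-132/13, 150/13]
step 1: P̄ = F·P·Fᵀ + Q = [1582/13 -2118/13; -2118/13 3188/13]
step 1: y = z − H·x̄ = [-171/13]
step 1: S = H·P̄·Hᵀ + R = [1621/13]
step 1: K = P̄·Hᵀ·S⁻¹ = [-1582/1621; 2118/1621]
step 1: x' = x̄ + K·y = [4350/1621, -9156/1621]
step 1: P' = (I − K·H)·P̄ = [4746/1621 -6354/1621; -6354/1621 52448/1621]
step 2: x̄ = F·x = [-18312/1621, 14418/1621]
step 2: P̄ = F·P·Fᵀ + Q = [213034/1621 -276564/1621; -276564/1621 408479/1621]
step 2: y = z − H·x̄ = [-13449/1621]
step 2: S = H·P̄·Hᵀ + R = [217897/1621]
step 2: K = P̄·Hᵀ·S⁻¹ = [-213034/217897; 276564/217897]
step 2: x' = x̄ + K·y = [-694038/217897, -356490/217897]
step 2: P' = (I − K·H)·P̄ = [639102/217897 -829692/217897; -829692/217897 7722827/217897]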